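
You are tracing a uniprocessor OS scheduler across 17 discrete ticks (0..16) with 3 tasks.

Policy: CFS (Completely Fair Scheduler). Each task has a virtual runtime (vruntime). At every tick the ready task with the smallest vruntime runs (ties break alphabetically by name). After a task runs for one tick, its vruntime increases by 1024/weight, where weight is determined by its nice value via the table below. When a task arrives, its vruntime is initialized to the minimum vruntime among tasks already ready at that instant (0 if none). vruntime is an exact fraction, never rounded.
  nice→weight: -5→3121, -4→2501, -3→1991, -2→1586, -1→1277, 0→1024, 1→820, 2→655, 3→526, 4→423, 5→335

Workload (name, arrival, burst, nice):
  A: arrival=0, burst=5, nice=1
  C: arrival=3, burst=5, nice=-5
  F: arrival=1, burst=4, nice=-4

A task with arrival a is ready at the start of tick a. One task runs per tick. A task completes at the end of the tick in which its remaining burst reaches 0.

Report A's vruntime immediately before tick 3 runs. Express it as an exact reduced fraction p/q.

t=0: vr[A=0] → run A
t=1: vr[A=256/205 F=256/205] → run A
t=2: vr[A=512/205 F=256/205] → run F
t=3: vr[A=512/205 C=20736/12505 F=20736/12505] → run C
t=4: vr[A=512/205 C=77522176/39028105 F=20736/12505] → run F
t=5: vr[A=512/205 C=77522176/39028105 F=25856/12505] → run C
t=6: vr[A=512/205 C=90327296/39028105 F=25856/12505] → run F
t=7: vr[A=512/205 C=90327296/39028105 F=30976/12505] → run C
t=8: vr[A=512/205 C=103132416/39028105 F=30976/12505] → run F
t=9: vr[A=512/205 C=103132416/39028105] → run A
t=10: vr[A=768/205 C=103132416/39028105] → run C
t=11: vr[A=768/205 C=115937536/39028105] → run C
t=12: vr[A=768/205] → run A
t=13: vr[A=1024/205] → run A
t=14: (idle)
t=15: (idle)
t=16: (idle)

vruntime(A, start of tick 3) = 512/205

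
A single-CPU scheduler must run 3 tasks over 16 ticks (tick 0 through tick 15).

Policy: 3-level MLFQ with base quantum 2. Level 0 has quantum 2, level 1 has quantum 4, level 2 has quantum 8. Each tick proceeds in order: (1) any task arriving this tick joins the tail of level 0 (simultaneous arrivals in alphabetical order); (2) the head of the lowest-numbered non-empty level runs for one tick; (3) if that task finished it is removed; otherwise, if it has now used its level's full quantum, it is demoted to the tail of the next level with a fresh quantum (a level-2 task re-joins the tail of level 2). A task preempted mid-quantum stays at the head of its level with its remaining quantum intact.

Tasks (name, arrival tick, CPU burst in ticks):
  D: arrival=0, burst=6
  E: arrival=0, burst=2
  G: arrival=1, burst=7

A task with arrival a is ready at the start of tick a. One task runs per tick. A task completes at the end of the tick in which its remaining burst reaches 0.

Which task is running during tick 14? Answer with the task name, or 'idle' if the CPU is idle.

running at tick 14 = G

t=0: L0/L1/L2 = DE/-/- → run D
t=1: L0/L1/L2 = DEG/-/- → run D
t=2: L0/L1/L2 = EG/D/- → run E
t=3: L0/L1/L2 = EG/D/- → run E
t=4: L0/L1/L2 = G/D/- → run G
t=5: L0/L1/L2 = G/D/- → run G
t=6: L0/L1/L2 = -/DG/- → run D
t=7: L0/L1/L2 = -/DG/- → run D
t=8: L0/L1/L2 = -/DG/- → run D
t=9: L0/L1/L2 = -/DG/- → run D
t=10: L0/L1/L2 = -/G/- → run G
t=11: L0/L1/L2 = -/G/- → run G
t=12: L0/L1/L2 = -/G/- → run G
t=13: L0/L1/L2 = -/G/- → run G
t=14: L0/L1/L2 = -/-/G → run G
t=15: (idle)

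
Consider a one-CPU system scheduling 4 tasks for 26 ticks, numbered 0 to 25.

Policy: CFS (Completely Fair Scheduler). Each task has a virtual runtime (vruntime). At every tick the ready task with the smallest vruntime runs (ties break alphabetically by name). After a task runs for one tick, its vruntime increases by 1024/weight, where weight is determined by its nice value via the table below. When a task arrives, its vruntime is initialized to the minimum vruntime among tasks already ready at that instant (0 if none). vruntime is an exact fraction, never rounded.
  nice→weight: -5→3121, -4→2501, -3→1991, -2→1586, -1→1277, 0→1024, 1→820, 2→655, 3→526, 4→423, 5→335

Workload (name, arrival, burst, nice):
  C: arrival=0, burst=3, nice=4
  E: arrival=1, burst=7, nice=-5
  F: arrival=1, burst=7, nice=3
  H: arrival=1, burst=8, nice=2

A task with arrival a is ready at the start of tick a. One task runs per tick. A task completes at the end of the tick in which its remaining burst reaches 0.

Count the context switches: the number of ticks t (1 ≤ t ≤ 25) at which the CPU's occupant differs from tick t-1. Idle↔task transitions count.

t=0: vr[C=0] → run C
t=1: vr[C=1024/423 E=1024/423 F=1024/423 H=1024/423] → run C
t=2: vr[C=2048/423 E=1024/423 F=1024/423 H=1024/423] → run E
t=3: vr[C=2048/423 E=3629056/1320183 F=1024/423 H=1024/423] → run F
t=4: vr[C=2048/423 E=3629056/1320183 F=485888/111249 H=1024/423] → run H
t=5: vr[C=2048/423 E=3629056/1320183 F=485888/111249 H=1103872/277065] → run E
t=6: vr[C=2048/423 E=4062208/1320183 F=485888/111249 H=1103872/277065] → run E
t=7: vr[C=2048/423 E=4495360/1320183 F=485888/111249 H=1103872/277065] → run E
t=8: vr[C=2048/423 E=4928512/1320183 F=485888/111249 H=1103872/277065] → run E
t=9: vr[C=2048/423 E=5361664/1320183 F=485888/111249 H=1103872/277065] → run H
t=10: vr[C=2048/423 E=5361664/1320183 F=485888/111249 H=1537024/277065] → run E
t=11: vr[C=2048/423 E=5794816/1320183 F=485888/111249 H=1537024/277065] → run F
t=12: vr[C=2048/423 E=5794816/1320183 F=702464/111249 H=1537024/277065] → run E
t=13: vr[C=2048/423 F=702464/111249 H=1537024/277065] → run C
t=14: vr[F=702464/111249 H=1537024/277065] → run H
t=15: vr[F=702464/111249 H=1970176/277065] → run F
t=16: vr[F=919040/111249 H=1970176/277065] → run H
t=17: vr[F=919040/111249 H=2403328/277065] → run F
t=18: vr[F=1135616/111249 H=2403328/277065] → run H
t=19: vr[F=1135616/111249 H=567296/55413] → run F
t=20: vr[F=1352192/111249 H=567296/55413] → run H
t=21: vr[F=1352192/111249 H=3269632/277065] → run H
t=22: vr[F=1352192/111249 H=3702784/277065] → run F
t=23: vr[F=1568768/111249 H=3702784/277065] → run H
t=24: vr[F=1568768/111249] → run F
t=25: (idle)

context switches = 20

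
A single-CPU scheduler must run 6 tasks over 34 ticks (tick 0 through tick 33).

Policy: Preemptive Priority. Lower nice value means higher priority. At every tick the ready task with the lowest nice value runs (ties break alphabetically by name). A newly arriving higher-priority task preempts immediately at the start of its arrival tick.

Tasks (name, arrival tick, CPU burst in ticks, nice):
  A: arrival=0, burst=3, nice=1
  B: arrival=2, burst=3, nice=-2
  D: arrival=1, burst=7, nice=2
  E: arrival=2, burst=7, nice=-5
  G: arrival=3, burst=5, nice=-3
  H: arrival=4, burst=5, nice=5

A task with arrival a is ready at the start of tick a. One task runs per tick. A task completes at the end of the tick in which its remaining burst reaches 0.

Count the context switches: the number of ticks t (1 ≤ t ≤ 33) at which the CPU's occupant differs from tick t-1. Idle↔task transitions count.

context switches = 7

t=0: ready={A} → run A
t=1: ready={A,D} → run A
t=2: ready={A,B,D,E} → run E
t=3: ready={A,B,D,E,G} → run E
t=4: ready={A,B,D,E,G,H} → run E
t=5: ready={A,B,D,E,G,H} → run E
t=6: ready={A,B,D,E,G,H} → run E
t=7: ready={A,B,D,E,G,H} → run E
t=8: ready={A,B,D,E,G,H} → run E
t=9: ready={A,B,D,G,H} → run G
t=10: ready={A,B,D,G,H} → run G
t=11: ready={A,B,D,G,H} → run G
t=12: ready={A,B,D,G,H} → run G
t=13: ready={A,B,D,G,H} → run G
t=14: ready={A,B,D,H} → run B
t=15: ready={A,B,D,H} → run B
t=16: ready={A,B,D,H} → run B
t=17: ready={A,D,H} → run A
t=18: ready={D,H} → run D
t=19: ready={D,H} → run D
t=20: ready={D,H} → run D
t=21: ready={D,H} → run D
t=22: ready={D,H} → run D
t=23: ready={D,H} → run D
t=24: ready={D,H} → run D
t=25: ready={H} → run H
t=26: ready={H} → run H
t=27: ready={H} → run H
t=28: ready={H} → run H
t=29: ready={H} → run H
t=30: (idle)
t=31: (idle)
t=32: (idle)
t=33: (idle)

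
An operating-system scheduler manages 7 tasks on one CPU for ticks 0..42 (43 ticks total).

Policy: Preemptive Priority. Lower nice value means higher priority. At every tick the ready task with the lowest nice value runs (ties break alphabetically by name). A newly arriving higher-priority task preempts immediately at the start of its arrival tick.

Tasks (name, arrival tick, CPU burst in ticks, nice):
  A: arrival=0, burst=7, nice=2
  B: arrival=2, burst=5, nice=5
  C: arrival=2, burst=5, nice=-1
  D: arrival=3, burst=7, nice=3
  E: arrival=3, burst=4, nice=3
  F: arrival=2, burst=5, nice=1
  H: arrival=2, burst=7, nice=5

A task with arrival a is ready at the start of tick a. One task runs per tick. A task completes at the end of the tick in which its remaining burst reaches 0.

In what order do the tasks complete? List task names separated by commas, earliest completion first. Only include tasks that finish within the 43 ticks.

completion order = C, F, A, D, E, B, H

t=0: ready={A} → run A
t=1: ready={A} → run A
t=2: ready={A,B,C,F,H} → run C
t=3: ready={A,B,C,D,E,F,H} → run C
t=4: ready={A,B,C,D,E,F,H} → run C
t=5: ready={A,B,C,D,E,F,H} → run C
t=6: ready={A,B,C,D,E,F,H} → run C
t=7: ready={A,B,D,E,F,H} → run F
t=8: ready={A,B,D,E,F,H} → run F
t=9: ready={A,B,D,E,F,H} → run F
t=10: ready={A,B,D,E,F,H} → run F
t=11: ready={A,B,D,E,F,H} → run F
t=12: ready={A,B,D,E,H} → run A
t=13: ready={A,B,D,E,H} → run A
t=14: ready={A,B,D,E,H} → run A
t=15: ready={A,B,D,E,H} → run A
t=16: ready={A,B,D,E,H} → run A
t=17: ready={B,D,E,H} → run D
t=18: ready={B,D,E,H} → run D
t=19: ready={B,D,E,H} → run D
t=20: ready={B,D,E,H} → run D
t=21: ready={B,D,E,H} → run D
t=22: ready={B,D,E,H} → run D
t=23: ready={B,D,E,H} → run D
t=24: ready={B,E,H} → run E
t=25: ready={B,E,H} → run E
t=26: ready={B,E,H} → run E
t=27: ready={B,E,H} → run E
t=28: ready={B,H} → run B
t=29: ready={B,H} → run B
t=30: ready={B,H} → run B
t=31: ready={B,H} → run B
t=32: ready={B,H} → run B
t=33: ready={H} → run H
t=34: ready={H} → run H
t=35: ready={H} → run H
t=36: ready={H} → run H
t=37: ready={H} → run H
t=38: ready={H} → run H
t=39: ready={H} → run H
t=40: (idle)
t=41: (idle)
t=42: (idle)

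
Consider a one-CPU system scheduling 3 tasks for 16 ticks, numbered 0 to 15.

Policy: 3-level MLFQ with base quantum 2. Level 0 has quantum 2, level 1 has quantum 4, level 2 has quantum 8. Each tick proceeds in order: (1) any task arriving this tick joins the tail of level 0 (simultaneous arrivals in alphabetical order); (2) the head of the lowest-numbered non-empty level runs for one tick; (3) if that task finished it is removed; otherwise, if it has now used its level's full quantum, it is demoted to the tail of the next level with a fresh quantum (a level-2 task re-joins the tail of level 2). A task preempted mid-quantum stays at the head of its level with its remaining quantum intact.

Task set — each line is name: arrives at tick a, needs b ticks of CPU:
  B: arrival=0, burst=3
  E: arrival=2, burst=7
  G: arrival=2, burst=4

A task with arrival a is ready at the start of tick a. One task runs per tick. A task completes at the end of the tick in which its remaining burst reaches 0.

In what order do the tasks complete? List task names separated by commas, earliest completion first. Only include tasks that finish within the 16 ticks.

completion order = B, G, E

t=0: L0/L1/L2 = B/-/- → run B
t=1: L0/L1/L2 = B/-/- → run B
t=2: L0/L1/L2 = EG/B/- → run E
t=3: L0/L1/L2 = EG/B/- → run E
t=4: L0/L1/L2 = G/BE/- → run G
t=5: L0/L1/L2 = G/BE/- → run G
t=6: L0/L1/L2 = -/BEG/- → run B
t=7: L0/L1/L2 = -/EG/- → run E
t=8: L0/L1/L2 = -/EG/- → run E
t=9: L0/L1/L2 = -/EG/- → run E
t=10: L0/L1/L2 = -/EG/- → run E
t=11: L0/L1/L2 = -/G/E → run G
t=12: L0/L1/L2 = -/G/E → run G
t=13: L0/L1/L2 = -/-/E → run E
t=14: (idle)
t=15: (idle)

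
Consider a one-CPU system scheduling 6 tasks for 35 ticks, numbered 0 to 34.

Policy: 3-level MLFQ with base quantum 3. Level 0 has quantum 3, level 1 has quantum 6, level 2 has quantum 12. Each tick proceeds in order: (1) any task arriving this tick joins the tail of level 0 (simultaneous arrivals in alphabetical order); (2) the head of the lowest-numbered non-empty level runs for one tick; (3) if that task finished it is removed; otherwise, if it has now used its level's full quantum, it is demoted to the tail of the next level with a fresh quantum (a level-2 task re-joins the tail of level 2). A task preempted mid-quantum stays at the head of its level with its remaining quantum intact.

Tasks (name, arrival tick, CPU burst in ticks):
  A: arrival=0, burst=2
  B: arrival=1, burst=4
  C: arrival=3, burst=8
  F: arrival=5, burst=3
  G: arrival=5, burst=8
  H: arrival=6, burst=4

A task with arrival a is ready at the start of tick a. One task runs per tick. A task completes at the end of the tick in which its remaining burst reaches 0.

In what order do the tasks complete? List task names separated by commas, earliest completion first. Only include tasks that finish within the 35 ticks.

completion order = A, F, B, C, G, H

t=0: L0/L1/L2 = A/-/- → run A
t=1: L0/L1/L2 = AB/-/- → run A
t=2: L0/L1/L2 = B/-/- → run B
t=3: L0/L1/L2 = BC/-/- → run B
t=4: L0/L1/L2 = BC/-/- → run B
t=5: L0/L1/L2 = CFG/B/- → run C
t=6: L0/L1/L2 = CFGH/B/- → run C
t=7: L0/L1/L2 = CFGH/B/- → run C
t=8: L0/L1/L2 = FGH/BC/- → run F
t=9: L0/L1/L2 = FGH/BC/- → run F
t=10: L0/L1/L2 = FGH/BC/- → run F
t=11: L0/L1/L2 = GH/BC/- → run G
t=12: L0/L1/L2 = GH/BC/- → run G
t=13: L0/L1/L2 = GH/BC/- → run G
t=14: L0/L1/L2 = H/BCG/- → run H
t=15: L0/L1/L2 = H/BCG/- → run H
t=16: L0/L1/L2 = H/BCG/- → run H
t=17: L0/L1/L2 = -/BCGH/- → run B
t=18: L0/L1/L2 = -/CGH/- → run C
t=19: L0/L1/L2 = -/CGH/- → run C
t=20: L0/L1/L2 = -/CGH/- → run C
t=21: L0/L1/L2 = -/CGH/- → run C
t=22: L0/L1/L2 = -/CGH/- → run C
t=23: L0/L1/L2 = -/GH/- → run G
t=24: L0/L1/L2 = -/GH/- → run G
t=25: L0/L1/L2 = -/GH/- → run G
t=26: L0/L1/L2 = -/GH/- → run G
t=27: L0/L1/L2 = -/GH/- → run G
t=28: L0/L1/L2 = -/H/- → run H
t=29: (idle)
t=30: (idle)
t=31: (idle)
t=32: (idle)
t=33: (idle)
t=34: (idle)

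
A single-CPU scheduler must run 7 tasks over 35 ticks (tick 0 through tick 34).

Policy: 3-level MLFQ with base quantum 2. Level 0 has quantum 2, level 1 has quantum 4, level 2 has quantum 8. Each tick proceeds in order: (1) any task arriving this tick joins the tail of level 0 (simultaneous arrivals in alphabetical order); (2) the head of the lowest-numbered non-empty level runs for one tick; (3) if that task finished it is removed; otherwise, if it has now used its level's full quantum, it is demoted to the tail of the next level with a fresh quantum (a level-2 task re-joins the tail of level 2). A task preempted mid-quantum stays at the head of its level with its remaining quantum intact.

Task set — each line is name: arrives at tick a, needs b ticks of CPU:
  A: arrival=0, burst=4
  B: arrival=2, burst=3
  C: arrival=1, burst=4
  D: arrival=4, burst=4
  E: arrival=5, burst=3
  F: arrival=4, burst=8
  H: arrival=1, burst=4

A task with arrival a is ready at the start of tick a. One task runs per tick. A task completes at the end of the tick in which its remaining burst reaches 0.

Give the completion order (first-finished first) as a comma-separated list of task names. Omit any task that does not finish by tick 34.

t=0: L0/L1/L2 = A/-/- → run A
t=1: L0/L1/L2 = ACH/-/- → run A
t=2: L0/L1/L2 = CHB/A/- → run C
t=3: L0/L1/L2 = CHB/A/- → run C
t=4: L0/L1/L2 = HBDF/AC/- → run H
t=5: L0/L1/L2 = HBDFE/AC/- → run H
t=6: L0/L1/L2 = BDFE/ACH/- → run B
t=7: L0/L1/L2 = BDFE/ACH/- → run B
t=8: L0/L1/L2 = DFE/ACHB/- → run D
t=9: L0/L1/L2 = DFE/ACHB/- → run D
t=10: L0/L1/L2 = FE/ACHBD/- → run F
t=11: L0/L1/L2 = FE/ACHBD/- → run F
t=12: L0/L1/L2 = E/ACHBDF/- → run E
t=13: L0/L1/L2 = E/ACHBDF/- → run E
t=14: L0/L1/L2 = -/ACHBDFE/- → run A
t=15: L0/L1/L2 = -/ACHBDFE/- → run A
t=16: L0/L1/L2 = -/CHBDFE/- → run C
t=17: L0/L1/L2 = -/CHBDFE/- → run C
t=18: L0/L1/L2 = -/HBDFE/- → run H
t=19: L0/L1/L2 = -/HBDFE/- → run H
t=20: L0/L1/L2 = -/BDFE/- → run B
t=21: L0/L1/L2 = -/DFE/- → run D
t=22: L0/L1/L2 = -/DFE/- → run D
t=23: L0/L1/L2 = -/FE/- → run F
t=24: L0/L1/L2 = -/FE/- → run F
t=25: L0/L1/L2 = -/FE/- → run F
t=26: L0/L1/L2 = -/FE/- → run F
t=27: L0/L1/L2 = -/E/F → run E
t=28: L0/L1/L2 = -/-/F → run F
t=29: L0/L1/L2 = -/-/F → run F
t=30: (idle)
t=31: (idle)
t=32: (idle)
t=33: (idle)
t=34: (idle)

completion order = A, C, H, B, D, E, F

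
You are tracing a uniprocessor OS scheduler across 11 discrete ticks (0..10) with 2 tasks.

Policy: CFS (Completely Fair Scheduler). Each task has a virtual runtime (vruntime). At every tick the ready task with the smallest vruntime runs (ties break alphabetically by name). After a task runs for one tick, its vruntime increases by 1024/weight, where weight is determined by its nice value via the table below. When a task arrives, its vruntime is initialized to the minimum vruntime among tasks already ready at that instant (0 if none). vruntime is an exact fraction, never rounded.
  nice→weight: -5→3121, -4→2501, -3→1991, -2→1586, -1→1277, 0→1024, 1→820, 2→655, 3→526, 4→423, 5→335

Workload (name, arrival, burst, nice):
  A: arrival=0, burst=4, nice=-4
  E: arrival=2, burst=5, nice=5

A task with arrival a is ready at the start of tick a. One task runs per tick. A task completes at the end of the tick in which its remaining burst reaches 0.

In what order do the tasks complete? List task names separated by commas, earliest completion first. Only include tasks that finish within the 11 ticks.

completion order = A, E

t=0: vr[A=0] → run A
t=1: vr[A=1024/2501] → run A
t=2: vr[A=2048/2501 E=2048/2501] → run A
t=3: vr[A=3072/2501 E=2048/2501] → run E
t=4: vr[A=3072/2501 E=3247104/837835] → run A
t=5: vr[E=3247104/837835] → run E
t=6: vr[E=5808128/837835] → run E
t=7: vr[E=8369152/837835] → run E
t=8: vr[E=10930176/837835] → run E
t=9: (idle)
t=10: (idle)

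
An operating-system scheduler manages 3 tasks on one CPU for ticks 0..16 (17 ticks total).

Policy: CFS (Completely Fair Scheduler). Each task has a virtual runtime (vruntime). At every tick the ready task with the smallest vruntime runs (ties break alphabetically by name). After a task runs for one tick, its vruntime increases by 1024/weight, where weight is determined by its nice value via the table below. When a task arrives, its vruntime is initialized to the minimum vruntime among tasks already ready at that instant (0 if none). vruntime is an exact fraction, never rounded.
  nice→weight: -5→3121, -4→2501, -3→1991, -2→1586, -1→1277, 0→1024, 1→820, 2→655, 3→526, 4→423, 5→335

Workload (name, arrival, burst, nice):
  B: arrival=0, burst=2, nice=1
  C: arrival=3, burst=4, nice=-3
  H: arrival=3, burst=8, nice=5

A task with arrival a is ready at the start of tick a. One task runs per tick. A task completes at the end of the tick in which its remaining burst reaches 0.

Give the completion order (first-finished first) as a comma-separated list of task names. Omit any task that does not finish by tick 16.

completion order = B, C, H

t=0: vr[B=0] → run B
t=1: vr[B=256/205] → run B
t=2: (idle)
t=3: vr[C=0 H=0] → run C
t=4: vr[C=1024/1991 H=0] → run H
t=5: vr[C=1024/1991 H=1024/335] → run C
t=6: vr[C=2048/1991 H=1024/335] → run C
t=7: vr[C=3072/1991 H=1024/335] → run C
t=8: vr[H=1024/335] → run H
t=9: vr[H=2048/335] → run H
t=10: vr[H=3072/335] → run H
t=11: vr[H=4096/335] → run H
t=12: vr[H=1024/67] → run H
t=13: vr[H=6144/335] → run H
t=14: vr[H=7168/335] → run H
t=15: (idle)
t=16: (idle)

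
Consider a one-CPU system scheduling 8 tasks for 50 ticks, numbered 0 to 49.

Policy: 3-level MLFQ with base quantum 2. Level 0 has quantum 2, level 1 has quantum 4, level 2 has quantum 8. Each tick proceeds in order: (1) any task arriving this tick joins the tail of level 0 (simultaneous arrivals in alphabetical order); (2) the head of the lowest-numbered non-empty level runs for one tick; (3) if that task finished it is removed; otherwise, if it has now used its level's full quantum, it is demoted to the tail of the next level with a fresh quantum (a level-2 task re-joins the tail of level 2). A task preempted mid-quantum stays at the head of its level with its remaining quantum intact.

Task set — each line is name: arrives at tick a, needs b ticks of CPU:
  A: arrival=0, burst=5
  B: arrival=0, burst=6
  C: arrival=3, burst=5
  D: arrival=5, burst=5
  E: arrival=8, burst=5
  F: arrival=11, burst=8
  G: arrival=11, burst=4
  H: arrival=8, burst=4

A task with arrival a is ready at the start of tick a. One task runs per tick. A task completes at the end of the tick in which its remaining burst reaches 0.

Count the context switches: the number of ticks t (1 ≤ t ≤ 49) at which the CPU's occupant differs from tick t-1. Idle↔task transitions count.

t=0: L0/L1/L2 = AB/-/- → run A
t=1: L0/L1/L2 = AB/-/- → run A
t=2: L0/L1/L2 = B/A/- → run B
t=3: L0/L1/L2 = BC/A/- → run B
t=4: L0/L1/L2 = C/AB/- → run C
t=5: L0/L1/L2 = CD/AB/- → run C
t=6: L0/L1/L2 = D/ABC/- → run D
t=7: L0/L1/L2 = D/ABC/- → run D
t=8: L0/L1/L2 = EH/ABCD/- → run E
t=9: L0/L1/L2 = EH/ABCD/- → run E
t=10: L0/L1/L2 = H/ABCDE/- → run H
t=11: L0/L1/L2 = HFG/ABCDE/- → run H
t=12: L0/L1/L2 = FG/ABCDEH/- → run F
t=13: L0/L1/L2 = FG/ABCDEH/- → run F
t=14: L0/L1/L2 = G/ABCDEHF/- → run G
t=15: L0/L1/L2 = G/ABCDEHF/- → run G
t=16: L0/L1/L2 = -/ABCDEHFG/- → run A
t=17: L0/L1/L2 = -/ABCDEHFG/- → run A
t=18: L0/L1/L2 = -/ABCDEHFG/- → run A
t=19: L0/L1/L2 = -/BCDEHFG/- → run B
t=20: L0/L1/L2 = -/BCDEHFG/- → run B
t=21: L0/L1/L2 = -/BCDEHFG/- → run B
t=22: L0/L1/L2 = -/BCDEHFG/- → run B
t=23: L0/L1/L2 = -/CDEHFG/- → run C
t=24: L0/L1/L2 = -/CDEHFG/- → run C
t=25: L0/L1/L2 = -/CDEHFG/- → run C
t=26: L0/L1/L2 = -/DEHFG/- → run D
t=27: L0/L1/L2 = -/DEHFG/- → run D
t=28: L0/L1/L2 = -/DEHFG/- → run D
t=29: L0/L1/L2 = -/EHFG/- → run E
t=30: L0/L1/L2 = -/EHFG/- → run E
t=31: L0/L1/L2 = -/EHFG/- → run E
t=32: L0/L1/L2 = -/HFG/- → run H
t=33: L0/L1/L2 = -/HFG/- → run H
t=34: L0/L1/L2 = -/FG/- → run F
t=35: L0/L1/L2 = -/FG/- → run F
t=36: L0/L1/L2 = -/FG/- → run F
t=37: L0/L1/L2 = -/FG/- → run F
t=38: L0/L1/L2 = -/G/F → run G
t=39: L0/L1/L2 = -/G/F → run G
t=40: L0/L1/L2 = -/-/F → run F
t=41: L0/L1/L2 = -/-/F → run F
t=42: (idle)
t=43: (idle)
t=44: (idle)
t=45: (idle)
t=46: (idle)
t=47: (idle)
t=48: (idle)
t=49: (idle)

context switches = 17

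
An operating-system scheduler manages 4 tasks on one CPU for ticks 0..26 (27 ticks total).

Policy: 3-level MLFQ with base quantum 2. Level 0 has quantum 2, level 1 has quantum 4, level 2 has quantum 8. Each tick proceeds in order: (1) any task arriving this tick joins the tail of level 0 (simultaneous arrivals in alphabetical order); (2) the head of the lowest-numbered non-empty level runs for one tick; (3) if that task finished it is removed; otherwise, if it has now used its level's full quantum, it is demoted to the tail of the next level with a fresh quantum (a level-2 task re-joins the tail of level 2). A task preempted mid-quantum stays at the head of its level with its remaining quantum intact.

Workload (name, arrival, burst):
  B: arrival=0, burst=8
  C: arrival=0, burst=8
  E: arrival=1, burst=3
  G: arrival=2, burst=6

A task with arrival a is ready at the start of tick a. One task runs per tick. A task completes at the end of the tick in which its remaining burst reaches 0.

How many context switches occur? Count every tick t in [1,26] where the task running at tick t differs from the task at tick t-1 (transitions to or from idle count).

t=0: L0/L1/L2 = BC/-/- → run B
t=1: L0/L1/L2 = BCE/-/- → run B
t=2: L0/L1/L2 = CEG/B/- → run C
t=3: L0/L1/L2 = CEG/B/- → run C
t=4: L0/L1/L2 = EG/BC/- → run E
t=5: L0/L1/L2 = EG/BC/- → run E
t=6: L0/L1/L2 = G/BCE/- → run G
t=7: L0/L1/L2 = G/BCE/- → run G
t=8: L0/L1/L2 = -/BCEG/- → run B
t=9: L0/L1/L2 = -/BCEG/- → run B
t=10: L0/L1/L2 = -/BCEG/- → run B
t=11: L0/L1/L2 = -/BCEG/- → run B
t=12: L0/L1/L2 = -/CEG/B → run C
t=13: L0/L1/L2 = -/CEG/B → run C
t=14: L0/L1/L2 = -/CEG/B → run C
t=15: L0/L1/L2 = -/CEG/B → run C
t=16: L0/L1/L2 = -/EG/BC → run E
t=17: L0/L1/L2 = -/G/BC → run G
t=18: L0/L1/L2 = -/G/BC → run G
t=19: L0/L1/L2 = -/G/BC → run G
t=20: L0/L1/L2 = -/G/BC → run G
t=21: L0/L1/L2 = -/-/BC → run B
t=22: L0/L1/L2 = -/-/BC → run B
t=23: L0/L1/L2 = -/-/C → run C
t=24: L0/L1/L2 = -/-/C → run C
t=25: (idle)
t=26: (idle)

context switches = 10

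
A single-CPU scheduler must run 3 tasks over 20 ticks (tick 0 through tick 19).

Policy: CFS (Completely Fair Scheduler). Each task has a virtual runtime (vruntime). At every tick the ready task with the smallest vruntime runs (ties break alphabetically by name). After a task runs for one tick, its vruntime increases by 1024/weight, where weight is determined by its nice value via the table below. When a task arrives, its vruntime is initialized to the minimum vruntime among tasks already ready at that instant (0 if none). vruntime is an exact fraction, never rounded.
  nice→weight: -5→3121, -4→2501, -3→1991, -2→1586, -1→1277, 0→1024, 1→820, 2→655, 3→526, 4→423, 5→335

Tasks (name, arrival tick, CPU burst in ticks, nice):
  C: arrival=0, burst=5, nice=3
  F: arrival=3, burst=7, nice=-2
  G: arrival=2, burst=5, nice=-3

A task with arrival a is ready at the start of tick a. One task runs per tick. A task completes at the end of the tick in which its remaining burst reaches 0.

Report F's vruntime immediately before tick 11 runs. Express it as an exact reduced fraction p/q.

t=0: vr[C=0] → run C
t=1: vr[C=512/263] → run C
t=2: vr[C=1024/263 G=1024/263] → run C
t=3: vr[C=1536/263 F=1024/263 G=1024/263] → run F
t=4: vr[C=1536/263 F=946688/208559 G=1024/263] → run G
t=5: vr[C=1536/263 F=946688/208559 G=2308096/523633] → run G
t=6: vr[C=1536/263 F=946688/208559 G=2577408/523633] → run F
t=7: vr[C=1536/263 F=1081344/208559 G=2577408/523633] → run G
t=8: vr[C=1536/263 F=1081344/208559 G=2846720/523633] → run F
t=9: vr[C=1536/263 F=1216000/208559 G=2846720/523633] → run G
t=10: vr[C=1536/263 F=1216000/208559 G=3116032/523633] → run F
t=11: vr[C=1536/263 F=1350656/208559 G=3116032/523633] → run C
t=12: vr[C=2048/263 F=1350656/208559 G=3116032/523633] → run G
t=13: vr[C=2048/263 F=1350656/208559] → run F
t=14: vr[C=2048/263 F=1485312/208559] → run F
t=15: vr[C=2048/263 F=1619968/208559] → run F
t=16: vr[C=2048/263] → run C
t=17: (idle)
t=18: (idle)
t=19: (idle)

vruntime(F, start of tick 11) = 1350656/208559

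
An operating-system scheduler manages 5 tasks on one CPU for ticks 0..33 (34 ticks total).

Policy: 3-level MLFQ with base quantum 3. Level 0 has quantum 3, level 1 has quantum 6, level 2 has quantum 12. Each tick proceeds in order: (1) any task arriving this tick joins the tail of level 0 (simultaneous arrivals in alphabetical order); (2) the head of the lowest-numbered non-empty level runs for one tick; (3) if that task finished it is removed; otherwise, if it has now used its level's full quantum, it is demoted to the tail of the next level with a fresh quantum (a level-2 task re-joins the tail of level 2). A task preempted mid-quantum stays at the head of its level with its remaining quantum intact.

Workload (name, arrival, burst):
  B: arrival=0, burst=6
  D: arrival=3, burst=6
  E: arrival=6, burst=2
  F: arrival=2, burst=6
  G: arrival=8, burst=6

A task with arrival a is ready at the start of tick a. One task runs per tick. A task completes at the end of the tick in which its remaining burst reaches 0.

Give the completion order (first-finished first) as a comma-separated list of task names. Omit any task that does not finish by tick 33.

completion order = E, B, F, D, G

t=0: L0/L1/L2 = B/-/- → run B
t=1: L0/L1/L2 = B/-/- → run B
t=2: L0/L1/L2 = BF/-/- → run B
t=3: L0/L1/L2 = FD/B/- → run F
t=4: L0/L1/L2 = FD/B/- → run F
t=5: L0/L1/L2 = FD/B/- → run F
t=6: L0/L1/L2 = DE/BF/- → run D
t=7: L0/L1/L2 = DE/BF/- → run D
t=8: L0/L1/L2 = DEG/BF/- → run D
t=9: L0/L1/L2 = EG/BFD/- → run E
t=10: L0/L1/L2 = EG/BFD/- → run E
t=11: L0/L1/L2 = G/BFD/- → run G
t=12: L0/L1/L2 = G/BFD/- → run G
t=13: L0/L1/L2 = G/BFD/- → run G
t=14: L0/L1/L2 = -/BFDG/- → run B
t=15: L0/L1/L2 = -/BFDG/- → run B
t=16: L0/L1/L2 = -/BFDG/- → run B
t=17: L0/L1/L2 = -/FDG/- → run F
t=18: L0/L1/L2 = -/FDG/- → run F
t=19: L0/L1/L2 = -/FDG/- → run F
t=20: L0/L1/L2 = -/DG/- → run D
t=21: L0/L1/L2 = -/DG/- → run D
t=22: L0/L1/L2 = -/DG/- → run D
t=23: L0/L1/L2 = -/G/- → run G
t=24: L0/L1/L2 = -/G/- → run G
t=25: L0/L1/L2 = -/G/- → run G
t=26: (idle)
t=27: (idle)
t=28: (idle)
t=29: (idle)
t=30: (idle)
t=31: (idle)
t=32: (idle)
t=33: (idle)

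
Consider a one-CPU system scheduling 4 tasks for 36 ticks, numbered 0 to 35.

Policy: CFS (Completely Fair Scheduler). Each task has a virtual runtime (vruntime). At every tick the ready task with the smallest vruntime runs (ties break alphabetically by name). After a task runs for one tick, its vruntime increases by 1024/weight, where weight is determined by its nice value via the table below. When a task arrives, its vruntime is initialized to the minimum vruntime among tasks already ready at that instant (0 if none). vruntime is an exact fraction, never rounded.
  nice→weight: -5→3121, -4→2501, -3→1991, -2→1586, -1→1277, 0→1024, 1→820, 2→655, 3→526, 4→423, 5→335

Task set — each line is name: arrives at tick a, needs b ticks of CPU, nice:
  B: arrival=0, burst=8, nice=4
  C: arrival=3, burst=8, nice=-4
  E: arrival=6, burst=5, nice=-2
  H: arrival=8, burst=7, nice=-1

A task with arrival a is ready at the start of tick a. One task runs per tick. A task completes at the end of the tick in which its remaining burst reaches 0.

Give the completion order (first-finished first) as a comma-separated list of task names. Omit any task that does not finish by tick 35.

completion order = C, E, H, B

t=0: vr[B=0] → run B
t=1: vr[B=1024/423] → run B
t=2: vr[B=2048/423] → run B
t=3: vr[B=1024/141 C=1024/141] → run B
t=4: vr[B=4096/423 C=1024/141] → run C
t=5: vr[B=4096/423 C=2705408/352641] → run C
t=6: vr[B=4096/423 C=2849792/352641 E=2849792/352641] → run C
t=7: vr[B=4096/423 C=2994176/352641 E=2849792/352641] → run E
t=8: vr[B=4096/423 C=2994176/352641 E=40007168/4584333 H=2994176/352641] → run C
t=9: vr[B=4096/423 C=3138560/352641 E=40007168/4584333 H=2994176/352641] → run H
t=10: vr[B=4096/423 C=3138560/352641 E=40007168/4584333 H=4184667136/450322557] → run E
t=11: vr[B=4096/423 C=3138560/352641 E=42967040/4584333 H=4184667136/450322557] → run C
t=12: vr[B=4096/423 C=3282944/352641 E=42967040/4584333 H=4184667136/450322557] → run H
t=13: vr[B=4096/423 C=3282944/352641 E=42967040/4584333 H=4545771520/450322557] → run C
t=14: vr[B=4096/423 C=3427328/352641 E=42967040/4584333 H=4545771520/450322557] → run E
t=15: vr[B=4096/423 C=3427328/352641 E=45926912/4584333 H=4545771520/450322557] → run B
t=16: vr[B=5120/423 C=3427328/352641 E=45926912/4584333 H=4545771520/450322557] → run C
t=17: vr[B=5120/423 C=3571712/352641 E=45926912/4584333 H=4545771520/450322557] → run E
t=18: vr[B=5120/423 C=3571712/352641 E=48886784/4584333 H=4545771520/450322557] → run H
t=19: vr[B=5120/423 C=3571712/352641 E=48886784/4584333 H=4906875904/450322557] → run C
t=20: vr[B=5120/423 E=48886784/4584333 H=4906875904/450322557] → run E
t=21: vr[B=5120/423 H=4906875904/450322557] → run H
t=22: vr[B=5120/423 H=5267980288/450322557] → run H
t=23: vr[B=5120/423 H=5629084672/450322557] → run B
t=24: vr[B=2048/141 H=5629084672/450322557] → run H
t=25: vr[B=2048/141 H=5990189056/450322557] → run H
t=26: vr[B=2048/141] → run B
t=27: vr[B=7168/423] → run B
t=28: (idle)
t=29: (idle)
t=30: (idle)
t=31: (idle)
t=32: (idle)
t=33: (idle)
t=34: (idle)
t=35: (idle)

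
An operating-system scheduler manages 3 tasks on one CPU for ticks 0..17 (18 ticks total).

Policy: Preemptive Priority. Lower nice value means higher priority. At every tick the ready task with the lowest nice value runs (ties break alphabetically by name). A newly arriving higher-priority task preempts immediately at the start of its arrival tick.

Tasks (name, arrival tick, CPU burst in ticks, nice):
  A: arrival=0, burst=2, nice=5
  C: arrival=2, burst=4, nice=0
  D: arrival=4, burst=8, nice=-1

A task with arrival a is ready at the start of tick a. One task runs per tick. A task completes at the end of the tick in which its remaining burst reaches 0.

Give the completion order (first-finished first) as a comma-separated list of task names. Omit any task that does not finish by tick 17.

completion order = A, D, C

t=0: ready={A} → run A
t=1: ready={A} → run A
t=2: ready={C} → run C
t=3: ready={C} → run C
t=4: ready={C,D} → run D
t=5: ready={C,D} → run D
t=6: ready={C,D} → run D
t=7: ready={C,D} → run D
t=8: ready={C,D} → run D
t=9: ready={C,D} → run D
t=10: ready={C,D} → run D
t=11: ready={C,D} → run D
t=12: ready={C} → run C
t=13: ready={C} → run C
t=14: (idle)
t=15: (idle)
t=16: (idle)
t=17: (idle)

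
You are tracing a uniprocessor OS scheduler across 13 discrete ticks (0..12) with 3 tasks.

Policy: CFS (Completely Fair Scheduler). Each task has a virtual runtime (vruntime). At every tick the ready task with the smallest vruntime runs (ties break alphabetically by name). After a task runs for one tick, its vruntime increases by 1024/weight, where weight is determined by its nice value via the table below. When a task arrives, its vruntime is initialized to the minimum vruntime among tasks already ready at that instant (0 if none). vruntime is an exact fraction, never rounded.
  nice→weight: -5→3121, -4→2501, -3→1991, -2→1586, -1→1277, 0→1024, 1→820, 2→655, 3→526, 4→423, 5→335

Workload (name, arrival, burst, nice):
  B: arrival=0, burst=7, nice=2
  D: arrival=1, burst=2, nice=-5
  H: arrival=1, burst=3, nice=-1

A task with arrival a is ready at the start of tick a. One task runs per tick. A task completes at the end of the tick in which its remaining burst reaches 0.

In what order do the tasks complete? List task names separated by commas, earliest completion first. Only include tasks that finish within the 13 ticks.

t=0: vr[B=0] → run B
t=1: vr[B=1024/655 D=1024/655 H=1024/655] → run B
t=2: vr[B=2048/655 D=1024/655 H=1024/655] → run D
t=3: vr[B=2048/655 D=3866624/2044255 H=1024/655] → run H
t=4: vr[B=2048/655 D=3866624/2044255 H=1978368/836435] → run D
t=5: vr[B=2048/655 H=1978368/836435] → run H
t=6: vr[B=2048/655 H=2649088/836435] → run B
t=7: vr[B=3072/655 H=2649088/836435] → run H
t=8: vr[B=3072/655] → run B
t=9: vr[B=4096/655] → run B
t=10: vr[B=1024/131] → run B
t=11: vr[B=6144/655] → run B
t=12: (idle)

completion order = D, H, B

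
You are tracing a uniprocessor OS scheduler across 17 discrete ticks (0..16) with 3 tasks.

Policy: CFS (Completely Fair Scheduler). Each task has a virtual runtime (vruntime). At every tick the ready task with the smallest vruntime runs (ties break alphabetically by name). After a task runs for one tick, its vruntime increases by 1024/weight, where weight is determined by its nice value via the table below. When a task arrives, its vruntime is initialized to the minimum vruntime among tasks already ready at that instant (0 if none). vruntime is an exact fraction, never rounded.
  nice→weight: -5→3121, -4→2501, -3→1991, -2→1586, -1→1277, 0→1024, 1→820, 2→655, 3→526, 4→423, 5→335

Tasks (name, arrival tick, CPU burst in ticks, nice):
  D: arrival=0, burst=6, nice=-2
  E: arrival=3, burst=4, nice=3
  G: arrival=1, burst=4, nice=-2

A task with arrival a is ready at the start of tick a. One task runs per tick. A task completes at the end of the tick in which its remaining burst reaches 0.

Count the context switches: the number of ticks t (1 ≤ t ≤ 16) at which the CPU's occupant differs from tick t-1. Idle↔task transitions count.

context switches = 11

t=0: vr[D=0] → run D
t=1: vr[D=512/793 G=512/793] → run D
t=2: vr[D=1024/793 G=512/793] → run G
t=3: vr[D=1024/793 E=1024/793 G=1024/793] → run D
t=4: vr[D=1536/793 E=1024/793 G=1024/793] → run E
t=5: vr[D=1536/793 E=675328/208559 G=1024/793] → run G
t=6: vr[D=1536/793 E=675328/208559 G=1536/793] → run D
t=7: vr[D=2048/793 E=675328/208559 G=1536/793] → run G
t=8: vr[D=2048/793 E=675328/208559 G=2048/793] → run D
t=9: vr[D=2560/793 E=675328/208559 G=2048/793] → run G
t=10: vr[D=2560/793 E=675328/208559] → run D
t=11: vr[E=675328/208559] → run E
t=12: vr[E=1081344/208559] → run E
t=13: vr[E=1487360/208559] → run E
t=14: (idle)
t=15: (idle)
t=16: (idle)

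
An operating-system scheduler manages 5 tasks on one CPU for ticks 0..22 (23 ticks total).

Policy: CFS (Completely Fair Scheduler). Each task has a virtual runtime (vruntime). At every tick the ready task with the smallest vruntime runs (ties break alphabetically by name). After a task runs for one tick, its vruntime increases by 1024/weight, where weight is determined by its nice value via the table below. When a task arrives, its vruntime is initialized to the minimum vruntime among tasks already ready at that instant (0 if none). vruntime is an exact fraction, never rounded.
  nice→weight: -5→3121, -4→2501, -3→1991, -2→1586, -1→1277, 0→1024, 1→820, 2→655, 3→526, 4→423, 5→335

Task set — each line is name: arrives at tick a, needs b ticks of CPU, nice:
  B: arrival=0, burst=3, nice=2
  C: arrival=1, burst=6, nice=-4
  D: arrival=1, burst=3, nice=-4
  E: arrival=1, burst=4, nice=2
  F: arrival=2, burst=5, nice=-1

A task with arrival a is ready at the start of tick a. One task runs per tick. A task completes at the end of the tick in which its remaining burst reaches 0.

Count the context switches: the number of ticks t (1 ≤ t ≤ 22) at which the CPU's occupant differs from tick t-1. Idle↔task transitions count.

context switches = 19

t=0: vr[B=0] → run B
t=1: vr[B=1024/655 C=1024/655 D=1024/655 E=1024/655] → run B
t=2: vr[B=2048/655 C=1024/655 D=1024/655 E=1024/655 F=1024/655] → run C
t=3: vr[B=2048/655 C=3231744/1638155 D=1024/655 E=1024/655 F=1024/655] → run D
t=4: vr[B=2048/655 C=3231744/1638155 D=3231744/1638155 E=1024/655 F=1024/655] → run E
t=5: vr[B=2048/655 C=3231744/1638155 D=3231744/1638155 E=2048/655 F=1024/655] → run F
t=6: vr[B=2048/655 C=3231744/1638155 D=3231744/1638155 E=2048/655 F=1978368/836435] → run C
t=7: vr[B=2048/655 C=3902464/1638155 D=3231744/1638155 E=2048/655 F=1978368/836435] → run D
t=8: vr[B=2048/655 C=3902464/1638155 D=3902464/1638155 E=2048/655 F=1978368/836435] → run F
t=9: vr[B=2048/655 C=3902464/1638155 D=3902464/1638155 E=2048/655 F=2649088/836435] → run C
t=10: vr[B=2048/655 C=4573184/1638155 D=3902464/1638155 E=2048/655 F=2649088/836435] → run D
t=11: vr[B=2048/655 C=4573184/1638155 E=2048/655 F=2649088/836435] → run C
t=12: vr[B=2048/655 C=5243904/1638155 E=2048/655 F=2649088/836435] → run B
t=13: vr[C=5243904/1638155 E=2048/655 F=2649088/836435] → run E
t=14: vr[C=5243904/1638155 E=3072/655 F=2649088/836435] → run F
t=15: vr[C=5243904/1638155 E=3072/655 F=3319808/836435] → run C
t=16: vr[C=5914624/1638155 E=3072/655 F=3319808/836435] → run C
t=17: vr[E=3072/655 F=3319808/836435] → run F
t=18: vr[E=3072/655 F=3990528/836435] → run E
t=19: vr[E=4096/655 F=3990528/836435] → run F
t=20: vr[E=4096/655] → run E
t=21: (idle)
t=22: (idle)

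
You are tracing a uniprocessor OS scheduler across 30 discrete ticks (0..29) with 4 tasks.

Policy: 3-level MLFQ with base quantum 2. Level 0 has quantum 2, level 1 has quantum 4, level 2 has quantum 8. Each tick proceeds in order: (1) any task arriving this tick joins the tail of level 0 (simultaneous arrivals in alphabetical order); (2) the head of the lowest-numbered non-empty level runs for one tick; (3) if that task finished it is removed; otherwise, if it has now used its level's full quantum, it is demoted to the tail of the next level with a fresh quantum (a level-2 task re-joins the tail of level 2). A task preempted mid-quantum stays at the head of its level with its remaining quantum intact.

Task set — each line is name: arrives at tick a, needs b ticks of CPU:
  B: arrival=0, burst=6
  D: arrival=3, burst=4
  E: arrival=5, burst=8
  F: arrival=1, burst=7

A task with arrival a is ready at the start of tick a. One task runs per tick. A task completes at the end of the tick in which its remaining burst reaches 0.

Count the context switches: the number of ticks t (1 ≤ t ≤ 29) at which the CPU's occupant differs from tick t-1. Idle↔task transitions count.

t=0: L0/L1/L2 = B/-/- → run B
t=1: L0/L1/L2 = BF/-/- → run B
t=2: L0/L1/L2 = F/B/- → run F
t=3: L0/L1/L2 = FD/B/- → run F
t=4: L0/L1/L2 = D/BF/- → run D
t=5: L0/L1/L2 = DE/BF/- → run D
t=6: L0/L1/L2 = E/BFD/- → run E
t=7: L0/L1/L2 = E/BFD/- → run E
t=8: L0/L1/L2 = -/BFDE/- → run B
t=9: L0/L1/L2 = -/BFDE/- → run B
t=10: L0/L1/L2 = -/BFDE/- → run B
t=11: L0/L1/L2 = -/BFDE/- → run B
t=12: L0/L1/L2 = -/FDE/- → run F
t=13: L0/L1/L2 = -/FDE/- → run F
t=14: L0/L1/L2 = -/FDE/- → run F
t=15: L0/L1/L2 = -/FDE/- → run F
t=16: L0/L1/L2 = -/DE/F → run D
t=17: L0/L1/L2 = -/DE/F → run D
t=18: L0/L1/L2 = -/E/F → run E
t=19: L0/L1/L2 = -/E/F → run E
t=20: L0/L1/L2 = -/E/F → run E
t=21: L0/L1/L2 = -/E/F → run E
t=22: L0/L1/L2 = -/-/FE → run F
t=23: L0/L1/L2 = -/-/E → run E
t=24: L0/L1/L2 = -/-/E → run E
t=25: (idle)
t=26: (idle)
t=27: (idle)
t=28: (idle)
t=29: (idle)

context switches = 10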